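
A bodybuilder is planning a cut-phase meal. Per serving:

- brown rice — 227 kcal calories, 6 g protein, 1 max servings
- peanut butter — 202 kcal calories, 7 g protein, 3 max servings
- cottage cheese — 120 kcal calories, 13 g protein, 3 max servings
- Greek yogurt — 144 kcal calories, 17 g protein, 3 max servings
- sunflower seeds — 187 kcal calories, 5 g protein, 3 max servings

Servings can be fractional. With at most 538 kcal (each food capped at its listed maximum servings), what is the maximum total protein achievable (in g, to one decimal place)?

Protein per kcal: Greek yogurt 0.1181, cottage cheese 0.1083, peanut butter 0.03465, sunflower seeds 0.02674, brown rice 0.02643.
Take 3 servings of Greek yogurt: uses 432 kcal, +51.0 g protein (running total 51.0 g).
Take 0.8833 servings of cottage cheese: uses 106 kcal, +11.5 g protein (running total 62.5 g).
Greedy by best ratio exhausts the calories allowance optimally: 62.5 g.

62.5 g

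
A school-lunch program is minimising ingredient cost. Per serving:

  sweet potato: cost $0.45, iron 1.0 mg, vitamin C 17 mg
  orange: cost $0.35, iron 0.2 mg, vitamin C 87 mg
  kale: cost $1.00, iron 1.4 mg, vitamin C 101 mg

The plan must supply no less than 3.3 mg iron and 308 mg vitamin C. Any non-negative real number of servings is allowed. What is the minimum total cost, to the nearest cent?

A basic optimal solution has at most two foods positive. Try each food alone and each pair with both targets met exactly.
sweet potato only: max(3.3/1.0, 308/17) = 18.12 servings → $8.15.
orange only: max(3.3/0.2, 308/87) = 16.5 servings → $5.78.
kale only: max(3.3/1.4, 308/101) = 3.05 servings → $3.05.
sweet potato + orange with both tight: 2.697 servings and 3.013 servings → $2.27.
sweet potato + kale with both targets exact would need a negative amount; discard.
orange + kale with both tight: 0.9636 servings and 2.219 servings → $2.56.
The minimum over all feasible corners is $2.27.

$2.27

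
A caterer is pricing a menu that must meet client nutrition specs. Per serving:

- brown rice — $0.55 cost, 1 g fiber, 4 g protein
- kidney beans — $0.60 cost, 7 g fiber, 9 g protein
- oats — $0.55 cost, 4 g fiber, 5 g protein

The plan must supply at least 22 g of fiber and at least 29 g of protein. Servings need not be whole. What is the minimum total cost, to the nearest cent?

$1.93

For a min-cost LP with two ≥-constraints, a basic feasible solution has at most two positive variables.
brown rice only: max(22/1, 29/4) = 22 servings → $12.10.
kidney beans only: max(22/7, 29/9) = 3.222 servings → $1.93.
oats only: max(22/4, 29/5) = 5.8 servings → $3.19.
brown rice + kidney beans with both tight: 0.2632 servings and 3.105 servings → $2.01.
brown rice + oats with both tight: 0.5455 servings and 5.364 servings → $3.25.
kidney beans + oats: the both-tight solution has a negative serving — not a feasible corner.
So the least-cost plan costs $1.93.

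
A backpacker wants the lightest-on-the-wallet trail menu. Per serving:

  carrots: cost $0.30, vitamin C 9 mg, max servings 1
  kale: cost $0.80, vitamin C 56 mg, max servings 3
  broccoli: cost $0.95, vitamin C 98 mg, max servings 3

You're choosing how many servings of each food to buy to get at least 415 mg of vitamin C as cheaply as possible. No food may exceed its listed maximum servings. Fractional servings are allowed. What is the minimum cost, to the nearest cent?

$4.58

Cost per mg of vitamin C: broccoli $0.0097, kale $0.0143, carrots $0.0333.
Take 3 servings of broccoli: +294.0 mg vitamin C for $2.85 (total $2.85, still need 121.0 mg).
Take 2.161 servings of kale: +121.0 mg vitamin C for $1.73 (total $4.58, still need 0.0 mg).
Filling from the cheapest source first is optimal under one linear minimum: $4.58.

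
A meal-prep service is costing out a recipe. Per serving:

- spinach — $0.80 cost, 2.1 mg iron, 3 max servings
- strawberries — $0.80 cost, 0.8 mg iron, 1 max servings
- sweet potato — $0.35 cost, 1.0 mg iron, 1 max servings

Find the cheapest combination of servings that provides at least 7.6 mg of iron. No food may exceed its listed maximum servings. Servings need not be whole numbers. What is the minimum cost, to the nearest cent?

$3.05

Cost per mg of iron: sweet potato $0.3500, spinach $0.3810, strawberries $1.0000.
Take 1 serving of sweet potato: +1.0 mg iron for $0.35 (total $0.35, still need 6.6 mg).
Take 3 servings of spinach: +6.3 mg iron for $2.40 (total $2.75, still need 0.3 mg).
Take 0.375 servings of strawberries: +0.3 mg iron for $0.30 (total $3.05, still need 0.0 mg).
Filling from the cheapest source first is optimal under one linear minimum: $3.05.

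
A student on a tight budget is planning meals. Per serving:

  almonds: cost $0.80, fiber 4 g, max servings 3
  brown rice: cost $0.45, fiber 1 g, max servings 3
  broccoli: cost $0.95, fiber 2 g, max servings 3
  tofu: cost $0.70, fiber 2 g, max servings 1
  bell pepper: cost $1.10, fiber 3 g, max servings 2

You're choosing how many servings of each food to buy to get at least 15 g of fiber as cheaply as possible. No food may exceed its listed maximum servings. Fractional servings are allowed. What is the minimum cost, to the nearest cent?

$3.47

Cost per g of fiber: almonds $0.2000, tofu $0.3500, bell pepper $0.3667, brown rice $0.4500, broccoli $0.4750.
Take 3 servings of almonds: +12.0 g fiber for $2.40 (total $2.40, still need 3.0 g).
Take 1 serving of tofu: +2.0 g fiber for $0.70 (total $3.10, still need 1.0 g).
Take 0.3333 servings of bell pepper: +1.0 g fiber for $0.37 (total $3.47, still need 0.0 g).
Greedy by cheapest-per-g is optimal for a single linear constraint, so the minimum cost is $3.47.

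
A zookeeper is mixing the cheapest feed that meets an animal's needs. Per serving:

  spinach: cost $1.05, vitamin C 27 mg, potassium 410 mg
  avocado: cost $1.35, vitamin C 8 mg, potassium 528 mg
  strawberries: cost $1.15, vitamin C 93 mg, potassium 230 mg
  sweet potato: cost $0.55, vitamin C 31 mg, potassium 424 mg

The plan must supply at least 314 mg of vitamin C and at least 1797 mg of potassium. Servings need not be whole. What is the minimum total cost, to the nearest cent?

$4.37

Compare the cost at each extreme point of the feasible region.
spinach only: max(314/27, 1797/410) = 11.63 servings → $12.21.
avocado only: max(314/8, 1797/528) = 39.25 servings → $52.99.
strawberries only: max(314/93, 1797/230) = 7.813 servings → $8.98.
sweet potato only: max(314/31, 1797/424) = 10.13 servings → $5.57.
spinach + avocado with both targets exact would need a negative amount; discard.
spinach + strawberries with both tight: 2.973 servings and 2.513 servings → $6.01.
spinach + sweet potato: the both-tight solution has a negative serving — not a feasible corner.
avocado + strawberries with both tight: 2.008 servings and 3.204 servings → $6.39.
avocado + sweet potato: intersection lies outside the first quadrant.
strawberries + sweet potato with both tight: 2.397 servings and 2.938 servings → $4.37.
The minimum over all feasible corners is $4.37.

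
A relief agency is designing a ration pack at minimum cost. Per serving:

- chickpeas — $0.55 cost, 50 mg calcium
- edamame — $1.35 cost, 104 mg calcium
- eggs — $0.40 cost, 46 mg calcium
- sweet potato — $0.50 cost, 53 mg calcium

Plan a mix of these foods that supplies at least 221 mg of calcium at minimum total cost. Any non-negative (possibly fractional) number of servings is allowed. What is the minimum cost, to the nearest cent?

Cost per mg of calcium: eggs $0.0087, sweet potato $0.0094, chickpeas $0.0110, edamame $0.0130.
With no serving limits, use only eggs: 221 mg / 46 mg = 4.804 servings × $0.40 = $1.92.

$1.92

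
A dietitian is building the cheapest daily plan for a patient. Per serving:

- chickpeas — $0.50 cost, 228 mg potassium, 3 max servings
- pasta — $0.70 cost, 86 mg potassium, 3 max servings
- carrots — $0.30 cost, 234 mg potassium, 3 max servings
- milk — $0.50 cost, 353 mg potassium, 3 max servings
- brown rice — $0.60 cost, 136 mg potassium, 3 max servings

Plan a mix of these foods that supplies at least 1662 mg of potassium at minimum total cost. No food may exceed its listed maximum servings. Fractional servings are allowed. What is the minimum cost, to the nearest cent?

$2.26

Cost per mg of potassium: carrots $0.0013, milk $0.0014, chickpeas $0.0022, brown rice $0.0044, pasta $0.0081.
Take 3 servings of carrots: +702.0 mg potassium for $0.90 (total $0.90, still need 960.0 mg).
Take 2.72 servings of milk: +960.0 mg potassium for $1.36 (total $2.26, still need 0.0 mg).
Filling from the cheapest source first is optimal under one linear minimum: $2.26.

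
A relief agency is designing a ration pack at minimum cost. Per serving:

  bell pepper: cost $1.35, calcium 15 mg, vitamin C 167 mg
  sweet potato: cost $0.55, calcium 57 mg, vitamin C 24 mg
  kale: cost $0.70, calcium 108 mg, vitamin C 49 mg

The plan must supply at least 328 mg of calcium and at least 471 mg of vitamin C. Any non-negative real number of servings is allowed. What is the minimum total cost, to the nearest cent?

For a min-cost LP with two ≥-constraints, a basic feasible solution has at most two positive variables.
bell pepper only: max(328/15, 471/167) = 21.87 servings → $29.52.
sweet potato only: max(328/57, 471/24) = 19.62 servings → $10.79.
kale only: max(328/108, 471/49) = 9.612 servings → $6.73.
bell pepper + sweet potato with both tight: 2.072 servings and 5.209 servings → $5.66.
bell pepper + kale with both tight: 2.011 servings and 2.758 servings → $4.65.
sweet potato + kale with both targets exact would need a negative amount; discard.
The minimum over all feasible corners is $4.65.

$4.65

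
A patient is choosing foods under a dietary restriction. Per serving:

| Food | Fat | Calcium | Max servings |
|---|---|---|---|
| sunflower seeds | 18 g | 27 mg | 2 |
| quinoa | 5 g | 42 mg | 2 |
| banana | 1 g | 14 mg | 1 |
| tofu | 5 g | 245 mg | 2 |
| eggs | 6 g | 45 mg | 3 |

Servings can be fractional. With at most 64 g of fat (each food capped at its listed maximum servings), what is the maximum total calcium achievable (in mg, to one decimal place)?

760.5 mg

Calcium per g fat: tofu 49, banana 14, quinoa 8.4, eggs 7.5, sunflower seeds 1.5.
Take 2 servings of tofu: uses 10 g fat, +490.0 mg calcium (running total 490.0 mg).
Take 1 serving of banana: uses 1 g fat, +14.0 mg calcium (running total 504.0 mg).
Take 2 servings of quinoa: uses 10 g fat, +84.0 mg calcium (running total 588.0 mg).
Take 3 servings of eggs: uses 18 g fat, +135.0 mg calcium (running total 723.0 mg).
Take 1.389 servings of sunflower seeds: uses 25 g fat, +37.5 mg calcium (running total 760.5 mg).
Greedy by best ratio exhausts the fat allowance optimally: 760.5 mg.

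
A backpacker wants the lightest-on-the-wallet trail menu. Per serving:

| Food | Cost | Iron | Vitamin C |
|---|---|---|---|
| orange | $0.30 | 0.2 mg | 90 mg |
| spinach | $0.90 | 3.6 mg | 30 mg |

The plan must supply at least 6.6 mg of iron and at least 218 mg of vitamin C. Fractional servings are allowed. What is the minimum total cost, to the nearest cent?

$2.11

orange only: max(6.6/0.2, 218/90) = 33 servings → $9.90.
spinach only: max(6.6/3.6, 218/30) = 7.267 servings → $6.54.
orange + spinach with both tight: 1.845 servings and 1.731 servings → $2.11.
So the least-cost plan costs $2.11.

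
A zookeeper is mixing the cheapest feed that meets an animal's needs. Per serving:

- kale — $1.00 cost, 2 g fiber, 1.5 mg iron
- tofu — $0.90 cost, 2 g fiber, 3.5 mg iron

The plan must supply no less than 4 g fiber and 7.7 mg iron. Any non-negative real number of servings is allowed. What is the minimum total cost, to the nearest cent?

kale only: max(4/2, 7.7/1.5) = 5.133 servings → $5.13.
tofu only: max(4/2, 7.7/3.5) = 2.2 servings → $1.98.
kale + tofu: the both-tight solution has a negative serving — not a feasible corner.
So the least-cost plan costs $1.98.

$1.98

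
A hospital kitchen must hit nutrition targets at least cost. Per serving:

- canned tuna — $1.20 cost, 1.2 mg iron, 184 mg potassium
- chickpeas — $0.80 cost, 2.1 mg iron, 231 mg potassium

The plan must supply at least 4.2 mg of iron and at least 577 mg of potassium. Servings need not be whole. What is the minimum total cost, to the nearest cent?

For a min-cost LP with two ≥-constraints, a basic feasible solution has at most two positive variables.
canned tuna only: max(4.2/1.2, 577/184) = 3.5 servings → $4.20.
chickpeas only: max(4.2/2.1, 577/231) = 2.498 servings → $2.00.
canned tuna + chickpeas with both tight: 2.212 servings and 0.7363 servings → $3.24.
So the least-cost plan costs $2.00.

$2.00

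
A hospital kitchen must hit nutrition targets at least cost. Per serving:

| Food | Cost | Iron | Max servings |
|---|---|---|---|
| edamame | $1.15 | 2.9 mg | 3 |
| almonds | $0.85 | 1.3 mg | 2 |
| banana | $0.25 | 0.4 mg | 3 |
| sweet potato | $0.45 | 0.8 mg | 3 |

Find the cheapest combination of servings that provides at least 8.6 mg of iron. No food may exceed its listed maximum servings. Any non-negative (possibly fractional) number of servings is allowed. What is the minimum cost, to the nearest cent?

Cost per mg of iron: edamame $0.3966, sweet potato $0.5625, banana $0.6250, almonds $0.6538.
Take 2.966 servings of edamame: +8.6 mg iron for $3.41 (total $3.41, still need 0.0 mg).
Greedy by cheapest-per-mg is optimal for a single linear constraint, so the minimum cost is $3.41.

$3.41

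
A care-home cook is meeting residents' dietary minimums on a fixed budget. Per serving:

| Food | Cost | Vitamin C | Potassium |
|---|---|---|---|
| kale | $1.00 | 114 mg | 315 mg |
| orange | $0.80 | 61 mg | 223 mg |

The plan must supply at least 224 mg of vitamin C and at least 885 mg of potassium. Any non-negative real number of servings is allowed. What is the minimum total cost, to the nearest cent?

Check every corner: each single food scaled to meet both minima, and each pair solved so both constraints bind.
kale only: max(224/114, 885/315) = 2.81 servings → $2.81.
orange only: max(224/61, 885/223) = 3.969 servings → $3.17.
kale + orange: the both-tight solution has a negative serving — not a feasible corner.
The minimum over all feasible corners is $2.81.

$2.81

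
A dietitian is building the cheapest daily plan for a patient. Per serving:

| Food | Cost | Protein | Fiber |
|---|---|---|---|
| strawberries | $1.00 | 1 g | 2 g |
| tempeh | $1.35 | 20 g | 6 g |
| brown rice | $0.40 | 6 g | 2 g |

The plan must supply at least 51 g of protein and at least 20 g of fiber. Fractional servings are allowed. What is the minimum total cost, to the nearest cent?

Minimising a linear cost over {protein ≥ 51, fiber ≥ 20, servings ≥ 0} — the optimum is at a vertex, using one or two foods.
strawberries only: max(51/1, 20/2) = 51 servings → $51.00.
tempeh only: max(51/20, 20/6) = 3.333 servings → $4.50.
brown rice only: max(51/6, 20/2) = 10 servings → $4.00.
strawberries + tempeh with both tight: 2.765 servings and 2.412 servings → $6.02.
strawberries + brown rice with both tight: 1.8 servings and 8.2 servings → $5.08.
tempeh + brown rice with both targets exact would need a negative amount; discard.
The minimum over all feasible corners is $4.00.

$4.00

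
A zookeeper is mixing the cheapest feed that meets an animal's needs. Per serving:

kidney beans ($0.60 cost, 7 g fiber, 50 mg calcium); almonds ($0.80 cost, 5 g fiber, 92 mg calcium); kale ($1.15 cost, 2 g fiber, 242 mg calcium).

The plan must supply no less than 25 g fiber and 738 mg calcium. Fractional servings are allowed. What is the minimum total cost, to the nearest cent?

Check every corner: each single food scaled to meet both minima, and each pair solved so both constraints bind.
kidney beans only: max(25/7, 738/50) = 14.76 servings → $8.86.
almonds only: max(25/5, 738/92) = 8.022 servings → $6.42.
kale only: max(25/2, 738/242) = 12.5 servings → $14.38.
kidney beans + almonds: intersection lies outside the first quadrant.
kidney beans + kale with both tight: 2.87 servings and 2.457 servings → $4.55.
almonds + kale with both tight: 4.458 servings and 1.355 servings → $5.12.
Cheapest feasible corner: $4.55.

$4.55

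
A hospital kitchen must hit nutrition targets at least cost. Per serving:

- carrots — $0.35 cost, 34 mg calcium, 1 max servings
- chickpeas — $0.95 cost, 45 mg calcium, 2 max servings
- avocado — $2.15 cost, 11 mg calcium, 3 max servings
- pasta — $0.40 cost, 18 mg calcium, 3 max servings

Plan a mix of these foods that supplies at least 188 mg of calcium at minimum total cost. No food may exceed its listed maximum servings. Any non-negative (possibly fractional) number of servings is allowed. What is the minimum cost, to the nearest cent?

Cost per mg of calcium: carrots $0.0103, chickpeas $0.0211, pasta $0.0222, avocado $0.1955.
Take 1 serving of carrots: +34.0 mg calcium for $0.35 (total $0.35, still need 154.0 mg).
Take 2 servings of chickpeas: +90.0 mg calcium for $1.90 (total $2.25, still need 64.0 mg).
Take 3 servings of pasta: +54.0 mg calcium for $1.20 (total $3.45, still need 10.0 mg).
Take 0.9091 servings of avocado: +10.0 mg calcium for $1.95 (total $5.40, still need 0.0 mg).
Filling from the cheapest source first is optimal under one linear minimum: $5.40.

$5.40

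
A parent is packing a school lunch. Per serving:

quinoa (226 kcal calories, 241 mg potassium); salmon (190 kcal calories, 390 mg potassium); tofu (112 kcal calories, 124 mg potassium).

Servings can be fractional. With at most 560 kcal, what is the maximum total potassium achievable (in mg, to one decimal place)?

Potassium per kcal: salmon 2.053, tofu 1.107, quinoa 1.066.
With no serving limits, spend the whole calories allowance on salmon: 560 kcal / 190 kcal × 390 mg = 1149.5 mg.

1149.5 mg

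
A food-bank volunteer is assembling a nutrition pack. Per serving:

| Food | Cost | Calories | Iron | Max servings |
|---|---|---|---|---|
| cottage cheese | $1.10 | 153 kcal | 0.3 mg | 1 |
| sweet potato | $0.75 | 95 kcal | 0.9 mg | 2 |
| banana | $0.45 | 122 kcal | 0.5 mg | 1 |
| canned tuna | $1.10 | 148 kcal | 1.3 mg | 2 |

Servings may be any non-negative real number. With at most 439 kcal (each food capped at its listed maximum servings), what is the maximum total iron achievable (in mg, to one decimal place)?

4.0 mg

Iron per kcal: sweet potato 0.009474, canned tuna 0.008784, banana 0.004098, cottage cheese 0.001961.
Take 2 servings of sweet potato: uses 190 kcal, +1.8 mg iron (running total 1.8 mg).
Take 1.682 servings of canned tuna: uses 249 kcal, +2.2 mg iron (running total 4.0 mg).
Greedy by best ratio exhausts the calories allowance optimally: 4.0 mg.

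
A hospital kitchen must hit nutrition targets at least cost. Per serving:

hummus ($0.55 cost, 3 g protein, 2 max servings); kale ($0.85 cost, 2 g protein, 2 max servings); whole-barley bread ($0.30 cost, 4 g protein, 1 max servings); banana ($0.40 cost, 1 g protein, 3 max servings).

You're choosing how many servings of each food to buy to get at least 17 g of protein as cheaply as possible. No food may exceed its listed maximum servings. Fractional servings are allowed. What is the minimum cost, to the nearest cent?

Cost per g of protein: whole-barley bread $0.0750, hummus $0.1833, banana $0.4000, kale $0.4250.
Take 1 serving of whole-barley bread: +4.0 g protein for $0.30 (total $0.30, still need 13.0 g).
Take 2 servings of hummus: +6.0 g protein for $1.10 (total $1.40, still need 7.0 g).
Take 3 servings of banana: +3.0 g protein for $1.20 (total $2.60, still need 4.0 g).
Take 2 servings of kale: +4.0 g protein for $1.70 (total $4.30, still need 0.0 g).
Greedy by cheapest-per-g is optimal for a single linear constraint, so the minimum cost is $4.30.

$4.30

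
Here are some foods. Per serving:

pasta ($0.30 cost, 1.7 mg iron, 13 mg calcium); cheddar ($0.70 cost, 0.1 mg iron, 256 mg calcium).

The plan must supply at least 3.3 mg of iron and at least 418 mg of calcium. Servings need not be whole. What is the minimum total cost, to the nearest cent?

Compare the cost at each extreme point of the feasible region.
pasta only: max(3.3/1.7, 418/13) = 32.15 servings → $9.65.
cheddar only: max(3.3/0.1, 418/256) = 33 servings → $23.10.
pasta + cheddar with both tight: 1.851 servings and 1.539 servings → $1.63.
The minimum over all feasible corners is $1.63.

$1.63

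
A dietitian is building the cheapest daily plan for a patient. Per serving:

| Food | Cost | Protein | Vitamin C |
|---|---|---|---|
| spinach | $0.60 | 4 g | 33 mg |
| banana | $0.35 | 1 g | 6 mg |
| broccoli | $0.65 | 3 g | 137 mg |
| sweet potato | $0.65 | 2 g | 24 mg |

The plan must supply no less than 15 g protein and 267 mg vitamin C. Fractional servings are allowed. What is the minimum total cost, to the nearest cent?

Two binding constraints pin down two serving amounts, so the optimal mix uses at most two foods. The candidates are each food alone (scaled to the tighter of protein/vitamin C) and each pair with both constraints tight.
spinach only: max(15/4, 267/33) = 8.091 servings → $4.85.
banana only: max(15/1, 267/6) = 44.5 servings → $15.57.
broccoli only: max(15/3, 267/137) = 5 servings → $3.25.
sweet potato only: max(15/2, 267/24) = 11.12 servings → $7.23.
spinach + banana with both targets exact would need a negative amount; discard.
spinach + broccoli with both tight: 2.793 servings and 1.276 servings → $2.51.
spinach + sweet potato: intersection lies outside the first quadrant.
banana + broccoli with both tight: 10.54 servings and 1.487 servings → $4.66.
banana + sweet potato: intersection lies outside the first quadrant.
broccoli + sweet potato with both tight: 0.8614 servings and 6.208 servings → $4.60.
The minimum over all feasible corners is $2.51.

$2.51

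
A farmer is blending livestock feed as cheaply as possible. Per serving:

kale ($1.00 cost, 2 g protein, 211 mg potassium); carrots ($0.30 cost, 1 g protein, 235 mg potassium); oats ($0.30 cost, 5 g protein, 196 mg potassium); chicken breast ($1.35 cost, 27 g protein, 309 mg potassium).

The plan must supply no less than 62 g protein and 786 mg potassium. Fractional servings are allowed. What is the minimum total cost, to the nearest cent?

$3.13

With two linear requirements the optimum uses one or two foods; enumerate the corners.
kale only: max(62/2, 786/211) = 31 servings → $31.00.
carrots only: max(62/1, 786/235) = 62 servings → $18.60.
oats only: max(62/5, 786/196) = 12.4 servings → $3.72.
chicken breast only: max(62/27, 786/309) = 2.544 servings → $3.43.
kale + carrots: intersection lies outside the first quadrant.
kale + oats: intersection lies outside the first quadrant.
kale + chicken breast with both tight: 0.4064 servings and 2.266 servings → $3.47.
carrots + oats: the both-tight solution has a negative serving — not a feasible corner.
carrots + chicken breast with both tight: 0.3419 servings and 2.284 servings → $3.19.
oats + chicken breast with both tight: 0.5508 servings and 2.194 servings → $3.13.
The minimum over all feasible corners is $3.13.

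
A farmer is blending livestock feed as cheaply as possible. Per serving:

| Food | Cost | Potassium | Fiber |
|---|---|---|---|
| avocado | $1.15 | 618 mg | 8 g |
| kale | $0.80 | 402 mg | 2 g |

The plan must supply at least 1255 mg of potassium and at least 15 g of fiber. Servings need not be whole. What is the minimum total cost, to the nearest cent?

$2.34

With two linear requirements the optimum uses one or two foods; enumerate the corners.
avocado only: max(1255/618, 15/8) = 2.031 servings → $2.34.
kale only: max(1255/402, 15/2) = 7.5 servings → $6.00.
avocado + kale with both tight: 1.778 servings and 0.3889 servings → $2.36.
Cheapest feasible corner: $2.34.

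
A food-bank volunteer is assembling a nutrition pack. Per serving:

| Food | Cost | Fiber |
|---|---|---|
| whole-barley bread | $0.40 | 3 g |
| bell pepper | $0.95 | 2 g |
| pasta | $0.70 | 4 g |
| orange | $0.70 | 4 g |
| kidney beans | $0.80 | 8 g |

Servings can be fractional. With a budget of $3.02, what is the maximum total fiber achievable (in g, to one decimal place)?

Fiber per dollar: kidney beans 10, whole-barley bread 7.5, pasta 5.714, orange 5.714, bell pepper 2.105.
With no serving limits, spend the whole cost allowance on kidney beans: $3.02 / $0.80 × 8 g = 30.2 g.

30.2 g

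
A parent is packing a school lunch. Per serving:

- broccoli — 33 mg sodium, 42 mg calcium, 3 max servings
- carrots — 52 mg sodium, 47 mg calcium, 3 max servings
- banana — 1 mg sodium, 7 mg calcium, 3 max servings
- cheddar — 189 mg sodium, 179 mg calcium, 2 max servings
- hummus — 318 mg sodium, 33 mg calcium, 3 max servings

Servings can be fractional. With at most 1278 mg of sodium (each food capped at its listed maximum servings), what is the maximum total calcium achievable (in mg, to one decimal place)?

712.6 mg

Calcium per mg sodium: banana 7, broccoli 1.273, cheddar 0.9471, carrots 0.9038, hummus 0.1038.
Take 3 servings of banana: uses 3 mg sodium, +21.0 mg calcium (running total 21.0 mg).
Take 3 servings of broccoli: uses 99 mg sodium, +126.0 mg calcium (running total 147.0 mg).
Take 2 servings of cheddar: uses 378 mg sodium, +358.0 mg calcium (running total 505.0 mg).
Take 3 servings of carrots: uses 156 mg sodium, +141.0 mg calcium (running total 646.0 mg).
Take 2.019 servings of hummus: uses 642 mg sodium, +66.6 mg calcium (running total 712.6 mg).
Greedy by best ratio exhausts the sodium allowance optimally: 712.6 mg.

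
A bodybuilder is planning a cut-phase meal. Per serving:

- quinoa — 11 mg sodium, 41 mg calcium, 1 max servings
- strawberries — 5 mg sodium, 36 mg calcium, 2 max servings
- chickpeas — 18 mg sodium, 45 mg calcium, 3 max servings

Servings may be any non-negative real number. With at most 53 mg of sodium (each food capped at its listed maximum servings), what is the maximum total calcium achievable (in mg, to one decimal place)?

193.0 mg

Calcium per mg sodium: strawberries 7.2, quinoa 3.727, chickpeas 2.5.
Take 2 servings of strawberries: uses 10 mg sodium, +72.0 mg calcium (running total 72.0 mg).
Take 1 serving of quinoa: uses 11 mg sodium, +41.0 mg calcium (running total 113.0 mg).
Take 1.778 servings of chickpeas: uses 32 mg sodium, +80.0 mg calcium (running total 193.0 mg).
Filling greedily by calcium-per-mg sodium is optimal for one linear limit, giving 193.0 mg.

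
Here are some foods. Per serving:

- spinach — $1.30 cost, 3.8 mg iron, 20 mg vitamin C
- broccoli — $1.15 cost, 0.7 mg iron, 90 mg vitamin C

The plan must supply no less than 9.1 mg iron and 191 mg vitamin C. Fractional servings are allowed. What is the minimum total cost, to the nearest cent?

spinach only: max(9.1/3.8, 191/20) = 9.55 servings → $12.41.
broccoli only: max(9.1/0.7, 191/90) = 13 servings → $14.95.
spinach + broccoli with both tight: 2.089 servings and 1.658 servings → $4.62.
So the least-cost plan costs $4.62.

$4.62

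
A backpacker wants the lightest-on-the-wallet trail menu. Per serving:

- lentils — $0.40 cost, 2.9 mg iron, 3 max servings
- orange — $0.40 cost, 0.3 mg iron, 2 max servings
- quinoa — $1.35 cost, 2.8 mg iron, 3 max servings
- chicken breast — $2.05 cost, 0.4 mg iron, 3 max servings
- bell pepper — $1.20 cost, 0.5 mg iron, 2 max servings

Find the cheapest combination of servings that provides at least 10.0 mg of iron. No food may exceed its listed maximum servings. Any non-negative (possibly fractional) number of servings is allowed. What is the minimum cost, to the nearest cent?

Cost per mg of iron: lentils $0.1379, quinoa $0.4821, orange $1.3333, bell pepper $2.4000, chicken breast $5.1250.
Take 3 servings of lentils: +8.7 mg iron for $1.20 (total $1.20, still need 1.3 mg).
Take 0.4643 servings of quinoa: +1.3 mg iron for $0.63 (total $1.83, still need 0.0 mg).
Greedy by cheapest-per-mg is optimal for a single linear constraint, so the minimum cost is $1.83.

$1.83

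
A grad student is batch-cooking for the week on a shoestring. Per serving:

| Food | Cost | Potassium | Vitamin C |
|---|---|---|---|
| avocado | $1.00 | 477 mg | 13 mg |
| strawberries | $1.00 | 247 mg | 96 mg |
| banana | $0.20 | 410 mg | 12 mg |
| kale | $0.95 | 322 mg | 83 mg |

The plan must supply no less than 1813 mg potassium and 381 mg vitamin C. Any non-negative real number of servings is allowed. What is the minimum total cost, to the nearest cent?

At the optimum either one food covers both requirements or two foods hit both targets exactly; no other combination can be cheaper.
avocado only: max(1813/477, 381/13) = 29.31 servings → $29.31.
strawberries only: max(1813/247, 381/96) = 7.34 servings → $7.34.
banana only: max(1813/410, 381/12) = 31.75 servings → $6.35.
kale only: max(1813/322, 381/83) = 5.63 servings → $5.35.
avocado + strawberries with both tight: 1.877 servings and 3.715 servings → $5.59.
avocado + banana: intersection lies outside the first quadrant.
avocado + kale with both tight: 0.7851 servings and 4.467 servings → $5.03.
strawberries + banana with both tight: 3.694 servings and 2.196 servings → $4.13.
strawberries + kale: intersection lies outside the first quadrant.
banana + kale with both tight: 0.9215 servings and 4.457 servings → $4.42.
So the least-cost plan costs $4.13.

$4.13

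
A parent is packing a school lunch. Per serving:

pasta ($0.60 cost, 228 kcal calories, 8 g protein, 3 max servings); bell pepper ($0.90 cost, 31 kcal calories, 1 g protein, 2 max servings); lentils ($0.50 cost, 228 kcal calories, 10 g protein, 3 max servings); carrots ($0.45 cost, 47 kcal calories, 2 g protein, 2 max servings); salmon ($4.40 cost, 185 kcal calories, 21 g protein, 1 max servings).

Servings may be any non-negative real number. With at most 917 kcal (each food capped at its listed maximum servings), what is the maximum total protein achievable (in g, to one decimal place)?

Protein per kcal: salmon 0.1135, lentils 0.04386, carrots 0.04255, pasta 0.03509, bell pepper 0.03226.
Take 1 serving of salmon: uses 185 kcal, +21.0 g protein (running total 21.0 g).
Take 3 servings of lentils: uses 684 kcal, +30.0 g protein (running total 51.0 g).
Take 1.021 servings of carrots: uses 48 kcal, +2.0 g protein (running total 53.0 g).
Filling greedily by protein-per-kcal is optimal for one linear limit, giving 53.0 g.

53.0 g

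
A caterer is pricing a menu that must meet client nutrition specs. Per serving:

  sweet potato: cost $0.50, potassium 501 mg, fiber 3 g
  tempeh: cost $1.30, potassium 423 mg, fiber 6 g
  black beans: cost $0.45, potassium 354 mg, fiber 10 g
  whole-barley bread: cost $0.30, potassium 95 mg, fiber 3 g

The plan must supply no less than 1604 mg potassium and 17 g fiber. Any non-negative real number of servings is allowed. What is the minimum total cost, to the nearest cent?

$1.69

Compare the cost at each extreme point of the feasible region.
sweet potato only: max(1604/501, 17/3) = 5.667 servings → $2.83.
tempeh only: max(1604/423, 17/6) = 3.792 servings → $4.93.
black beans only: max(1604/354, 17/10) = 4.531 servings → $2.04.
whole-barley bread only: max(1604/95, 17/3) = 16.88 servings → $5.07.
sweet potato + tempeh with both tight: 1.401 servings and 2.133 servings → $3.47.
sweet potato + black beans with both tight: 2.539 servings and 0.9384 servings → $1.69.
sweet potato + whole-barley bread with both tight: 2.625 servings and 3.042 servings → $2.22.
tempeh + black beans: intersection lies outside the first quadrant.
tempeh + whole-barley bread: intersection lies outside the first quadrant.
black beans + whole-barley bread with both targets exact would need a negative amount; discard.
So the least-cost plan costs $1.69.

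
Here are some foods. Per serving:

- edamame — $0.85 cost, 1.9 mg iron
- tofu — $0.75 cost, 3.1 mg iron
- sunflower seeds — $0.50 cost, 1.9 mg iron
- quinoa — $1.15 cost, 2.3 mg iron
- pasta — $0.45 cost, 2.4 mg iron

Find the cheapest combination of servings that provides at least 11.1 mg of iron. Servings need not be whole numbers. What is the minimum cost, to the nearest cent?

Cost per mg of iron: pasta $0.1875, tofu $0.2419, sunflower seeds $0.2632, edamame $0.4474, quinoa $0.5000.
With no serving limits, use only pasta: 11.1 mg / 2.4 mg = 4.625 servings × $0.45 = $2.08.

$2.08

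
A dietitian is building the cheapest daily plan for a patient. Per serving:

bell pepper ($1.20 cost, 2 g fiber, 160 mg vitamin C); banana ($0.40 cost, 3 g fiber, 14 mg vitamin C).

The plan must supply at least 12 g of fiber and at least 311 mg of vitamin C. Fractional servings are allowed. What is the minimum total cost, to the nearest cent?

$3.18

At the optimum either one food covers both requirements or two foods hit both targets exactly; no other combination can be cheaper.
bell pepper only: max(12/2, 311/160) = 6 servings → $7.20.
banana only: max(12/3, 311/14) = 22.21 servings → $8.89.
bell pepper + banana with both tight: 1.692 servings and 2.872 servings → $3.18.
Cheapest feasible corner: $3.18.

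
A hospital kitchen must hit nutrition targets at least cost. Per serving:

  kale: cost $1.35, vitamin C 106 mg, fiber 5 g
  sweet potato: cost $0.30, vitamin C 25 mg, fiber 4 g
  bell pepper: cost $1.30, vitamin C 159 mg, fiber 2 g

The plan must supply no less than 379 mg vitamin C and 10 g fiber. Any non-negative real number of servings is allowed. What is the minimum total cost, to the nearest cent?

The cheapest plan sits at a corner of the feasible region — with two constraints it uses at most two foods.
kale only: max(379/106, 10/5) = 3.575 servings → $4.83.
sweet potato only: max(379/25, 10/4) = 15.16 servings → $4.55.
bell pepper only: max(379/159, 10/2) = 5 servings → $6.50.
kale + sweet potato with both targets exact would need a negative amount; discard.
kale + bell pepper with both tight: 1.427 servings and 1.432 servings → $3.79.
sweet potato + bell pepper with both tight: 1.42 servings and 2.16 servings → $3.23.
The minimum over all feasible corners is $3.23.

$3.23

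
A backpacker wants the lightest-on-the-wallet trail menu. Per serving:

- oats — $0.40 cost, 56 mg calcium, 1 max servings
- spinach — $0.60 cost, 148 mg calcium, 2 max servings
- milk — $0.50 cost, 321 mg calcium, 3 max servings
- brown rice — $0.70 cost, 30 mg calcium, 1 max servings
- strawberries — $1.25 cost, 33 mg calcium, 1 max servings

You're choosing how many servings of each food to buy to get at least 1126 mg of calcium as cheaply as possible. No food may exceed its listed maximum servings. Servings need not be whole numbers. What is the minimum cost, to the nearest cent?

Cost per mg of calcium: milk $0.0016, spinach $0.0041, oats $0.0071, brown rice $0.0233, strawberries $0.0379.
Take 3 servings of milk: +963.0 mg calcium for $1.50 (total $1.50, still need 163.0 mg).
Take 1.101 servings of spinach: +163.0 mg calcium for $0.66 (total $2.16, still need 0.0 mg).
Filling from the cheapest source first is optimal under one linear minimum: $2.16.

$2.16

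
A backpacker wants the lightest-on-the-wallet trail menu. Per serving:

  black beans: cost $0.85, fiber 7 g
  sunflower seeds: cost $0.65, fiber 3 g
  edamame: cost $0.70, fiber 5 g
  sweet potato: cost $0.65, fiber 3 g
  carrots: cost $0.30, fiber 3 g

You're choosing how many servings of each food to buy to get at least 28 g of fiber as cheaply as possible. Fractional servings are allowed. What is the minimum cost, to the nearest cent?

$2.80

Cost per g of fiber: carrots $0.1000, black beans $0.1214, edamame $0.1400, sunflower seeds $0.2167, sweet potato $0.2167.
With no serving limits, use only carrots: 28 g / 3 g = 9.333 servings × $0.30 = $2.80.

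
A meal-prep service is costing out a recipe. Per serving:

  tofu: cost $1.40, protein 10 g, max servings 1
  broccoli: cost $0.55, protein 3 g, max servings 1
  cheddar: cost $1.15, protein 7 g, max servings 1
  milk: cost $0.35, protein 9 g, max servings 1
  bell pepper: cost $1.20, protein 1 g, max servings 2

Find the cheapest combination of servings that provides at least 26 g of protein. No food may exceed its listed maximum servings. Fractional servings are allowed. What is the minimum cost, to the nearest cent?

$2.90

Cost per g of protein: milk $0.0389, tofu $0.1400, cheddar $0.1643, broccoli $0.1833, bell pepper $1.2000.
Take 1 serving of milk: +9.0 g protein for $0.35 (total $0.35, still need 17.0 g).
Take 1 serving of tofu: +10.0 g protein for $1.40 (total $1.75, still need 7.0 g).
Take 1 serving of cheddar: +7.0 g protein for $1.15 (total $2.90, still need 0.0 g).
Filling from the cheapest source first is optimal under one linear minimum: $2.90.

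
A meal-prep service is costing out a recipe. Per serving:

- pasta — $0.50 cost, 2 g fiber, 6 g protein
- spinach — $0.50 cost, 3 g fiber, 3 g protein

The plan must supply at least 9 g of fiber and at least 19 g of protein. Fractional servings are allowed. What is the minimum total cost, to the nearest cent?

This is a tiny linear program; its minimum lies at a vertex of the feasible set. List the vertices and price them.
pasta only: max(9/2, 19/6) = 4.5 servings → $2.25.
spinach only: max(9/3, 19/3) = 6.333 servings → $3.17.
pasta + spinach with both tight: 2.5 servings and 1.333 servings → $1.92.
Cheapest feasible corner: $1.92.

$1.92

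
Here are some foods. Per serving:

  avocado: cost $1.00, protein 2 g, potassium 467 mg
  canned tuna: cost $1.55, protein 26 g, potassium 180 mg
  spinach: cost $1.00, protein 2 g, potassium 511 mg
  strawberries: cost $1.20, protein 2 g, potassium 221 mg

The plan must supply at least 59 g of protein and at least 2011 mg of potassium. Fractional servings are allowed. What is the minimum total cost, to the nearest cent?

$6.36

At the optimum either one food covers both requirements or two foods hit both targets exactly; no other combination can be cheaper.
avocado only: max(59/2, 2011/467) = 29.5 servings → $29.50.
canned tuna only: max(59/26, 2011/180) = 11.17 servings → $17.32.
spinach only: max(59/2, 2011/511) = 29.5 servings → $29.50.
strawberries only: max(59/2, 2011/221) = 29.5 servings → $35.40.
avocado + canned tuna with both tight: 3.536 servings and 1.997 servings → $6.63.
avocado + spinach: intersection lies outside the first quadrant.
avocado + strawberries: the both-tight solution has a negative serving — not a feasible corner.
canned tuna + spinach with both tight: 2.021 servings and 3.223 servings → $6.36.
canned tuna + strawberries with both tight: 1.674 servings and 7.736 servings → $11.88.
spinach + strawberries: intersection lies outside the first quadrant.
The minimum over all feasible corners is $6.36.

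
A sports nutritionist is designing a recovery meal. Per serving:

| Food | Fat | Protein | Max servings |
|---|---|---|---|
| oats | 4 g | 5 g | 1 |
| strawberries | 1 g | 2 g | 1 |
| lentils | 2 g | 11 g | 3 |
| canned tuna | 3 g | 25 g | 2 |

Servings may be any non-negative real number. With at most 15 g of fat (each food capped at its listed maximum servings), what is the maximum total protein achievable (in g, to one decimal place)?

87.5 g

Protein per g fat: canned tuna 8.333, lentils 5.5, strawberries 2, oats 1.25.
Take 2 servings of canned tuna: uses 6 g fat, +50.0 g protein (running total 50.0 g).
Take 3 servings of lentils: uses 6 g fat, +33.0 g protein (running total 83.0 g).
Take 1 serving of strawberries: uses 1 g fat, +2.0 g protein (running total 85.0 g).
Take 0.5 servings of oats: uses 2 g fat, +2.5 g protein (running total 87.5 g).
Filling greedily by protein-per-g fat is optimal for one linear limit, giving 87.5 g.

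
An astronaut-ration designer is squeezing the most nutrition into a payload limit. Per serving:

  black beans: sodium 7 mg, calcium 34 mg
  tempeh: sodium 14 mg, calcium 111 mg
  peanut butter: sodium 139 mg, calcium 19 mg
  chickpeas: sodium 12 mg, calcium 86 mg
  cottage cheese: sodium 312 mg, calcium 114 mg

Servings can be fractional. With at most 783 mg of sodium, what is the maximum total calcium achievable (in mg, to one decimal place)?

Calcium per mg sodium: tempeh 7.929, chickpeas 7.167, black beans 4.857, cottage cheese 0.3654, peanut butter 0.1367.
With no serving limits, spend the whole sodium allowance on tempeh: 783 mg / 14 mg × 111 mg = 6208.1 mg.

6208.1 mg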